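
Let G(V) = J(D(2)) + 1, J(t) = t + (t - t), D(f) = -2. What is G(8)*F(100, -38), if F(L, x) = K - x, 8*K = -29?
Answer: -275/8 ≈ -34.375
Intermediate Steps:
K = -29/8 (K = (⅛)*(-29) = -29/8 ≈ -3.6250)
F(L, x) = -29/8 - x
J(t) = t (J(t) = t + 0 = t)
G(V) = -1 (G(V) = -2 + 1 = -1)
G(8)*F(100, -38) = -(-29/8 - 1*(-38)) = -(-29/8 + 38) = -1*275/8 = -275/8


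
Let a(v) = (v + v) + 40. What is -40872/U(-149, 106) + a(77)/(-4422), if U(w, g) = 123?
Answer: -30126641/90651 ≈ -332.34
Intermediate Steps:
a(v) = 40 + 2*v (a(v) = 2*v + 40 = 40 + 2*v)
-40872/U(-149, 106) + a(77)/(-4422) = -40872/123 + (40 + 2*77)/(-4422) = -40872*1/123 + (40 + 154)*(-1/4422) = -13624/41 + 194*(-1/4422) = -13624/41 - 97/2211 = -30126641/90651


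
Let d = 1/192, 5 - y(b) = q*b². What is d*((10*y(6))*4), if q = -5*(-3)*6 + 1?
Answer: -16355/24 ≈ -681.46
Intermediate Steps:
q = 91 (q = 15*6 + 1 = 90 + 1 = 91)
y(b) = 5 - 91*b²
d = 1/192 ≈ 0.0052083
d*((10*y(6))*4) = ((10*(5 - 91*6²))*4)/192 = ((10*(5 - 91*36))*4)/192 = ((10*(5 - 3276))*4)/192 = ((10*(-3271))*4)/192 = (-32710*4)/192 = (1/192)*(-130840) = -16355/24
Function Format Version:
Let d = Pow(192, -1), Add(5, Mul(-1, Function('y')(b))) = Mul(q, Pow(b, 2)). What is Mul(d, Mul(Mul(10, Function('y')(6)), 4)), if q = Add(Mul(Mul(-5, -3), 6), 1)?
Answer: Rational(-16355, 24) ≈ -681.46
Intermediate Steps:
q = 91 (q = Add(Mul(15, 6), 1) = Add(90, 1) = 91)
Function('y')(b) = Add(5, Mul(-91, Pow(b, 2))) (Function('y')(b) = Add(5, Mul(-1, Mul(91, Pow(b, 2)))) = Add(5, Mul(-91, Pow(b, 2))))
d = Rational(1, 192) ≈ 0.0052083
Mul(d, Mul(Mul(10, Function('y')(6)), 4)) = Mul(Rational(1, 192), Mul(Mul(10, Add(5, Mul(-91, Pow(6, 2)))), 4)) = Mul(Rational(1, 192), Mul(Mul(10, Add(5, Mul(-91, 36))), 4)) = Mul(Rational(1, 192), Mul(Mul(10, Add(5, -3276)), 4)) = Mul(Rational(1, 192), Mul(Mul(10, -3271), 4)) = Mul(Rational(1, 192), Mul(-32710, 4)) = Mul(Rational(1, 192), -130840) = Rational(-16355, 24)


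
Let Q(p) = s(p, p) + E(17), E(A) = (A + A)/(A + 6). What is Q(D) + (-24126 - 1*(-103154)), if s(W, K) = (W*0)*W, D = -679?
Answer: 1817678/23 ≈ 79030.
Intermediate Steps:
s(W, K) = 0 (s(W, K) = 0*W = 0)
E(A) = 2*A/(6 + A) (E(A) = (2*A)/(6 + A) = 2*A/(6 + A))
Q(p) = 34/23 (Q(p) = 0 + 2*17/(6 + 17) = 0 + 2*17/23 = 0 + 2*17*(1/23) = 0 + 34/23 = 34/23)
Q(D) + (-24126 - 1*(-103154)) = 34/23 + (-24126 - 1*(-103154)) = 34/23 + (-24126 + 103154) = 34/23 + 79028 = 1817678/23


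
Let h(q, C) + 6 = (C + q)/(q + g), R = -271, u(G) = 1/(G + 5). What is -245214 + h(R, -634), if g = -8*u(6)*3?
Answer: -147375229/601 ≈ -2.4522e+5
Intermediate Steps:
u(G) = 1/(5 + G)
g = -24/11 (g = -8/(5 + 6)*3 = -8/11*3 = -24/11 ≈ -2.1818)
h(q, C) = -6 + (C + q)/(-24/11 + q) (h(q, C) = -6 + (C + q)/(q - 24/11) = -6 + (C + q)/(-24/11 + q))
-245214 + h(R, -634) = -245214 + (144 - 55*(-271) + 11*(-634))/(-24 + 11*(-271)) = -245214 + (144 + 14905 - 6974)/(-24 - 2981) = -245214 + 8075/(-3005) = -245214 - 1/3005*8075 = -245214 - 1615/601 = -147375229/601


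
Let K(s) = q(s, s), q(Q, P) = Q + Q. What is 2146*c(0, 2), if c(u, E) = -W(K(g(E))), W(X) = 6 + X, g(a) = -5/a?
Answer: -2146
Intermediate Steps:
q(Q, P) = 2*Q
K(s) = 2*s
c(u, E) = -6 + 10/E (c(u, E) = -(6 + 2*(-5/E)) = -(6 - 10/E) = -6 + 10/E)
2146*c(0, 2) = 2146*(-6 + 10/2) = 2146*(-6 + 10*(½)) = 2146*(-6 + 5) = 2146*(-1) = -2146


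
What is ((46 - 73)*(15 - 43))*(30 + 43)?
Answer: 55188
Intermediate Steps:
((46 - 73)*(15 - 43))*(30 + 43) = -27*(-28)*73 = 756*73 = 55188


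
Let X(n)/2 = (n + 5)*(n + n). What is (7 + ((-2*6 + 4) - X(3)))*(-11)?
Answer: 1067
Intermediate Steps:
X(n) = 4*n*(5 + n) (X(n) = 2*((n + 5)*(n + n)) = 2*((5 + n)*(2*n)) = 2*(2*n*(5 + n)) = 4*n*(5 + n))
(7 + ((-2*6 + 4) - X(3)))*(-11) = (7 + ((-2*6 + 4) - 4*3*(5 + 3)))*(-11) = (7 + ((-12 + 4) - 4*3*8))*(-11) = (7 + (-8 - 1*96))*(-11) = (7 + (-8 - 96))*(-11) = (7 - 104)*(-11) = -97*(-11) = 1067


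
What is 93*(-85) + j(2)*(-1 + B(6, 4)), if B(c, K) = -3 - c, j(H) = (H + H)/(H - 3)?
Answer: -7865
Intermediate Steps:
j(H) = 2*H/(-3 + H) (j(H) = (2*H)/(-3 + H) = 2*H/(-3 + H))
93*(-85) + j(2)*(-1 + B(6, 4)) = 93*(-85) + (2*2/(-3 + 2))*(-1 + (-3 - 1*6)) = -7905 + (2*2/(-1))*(-1 + (-3 - 6)) = -7905 + (2*2*(-1))*(-1 - 9) = -7905 - 4*(-10) = -7905 + 40 = -7865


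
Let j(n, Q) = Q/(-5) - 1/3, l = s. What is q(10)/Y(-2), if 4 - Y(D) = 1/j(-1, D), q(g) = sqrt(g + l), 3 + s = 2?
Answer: -3/11 ≈ -0.27273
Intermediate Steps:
s = -1 (s = -3 + 2 = -1)
l = -1
j(n, Q) = -1/3 - Q/5 (j(n, Q) = Q*(-1/5) - 1*1/3 = -Q/5 - 1/3 = -1/3 - Q/5)
q(g) = sqrt(-1 + g) (q(g) = sqrt(g - 1) = sqrt(-1 + g))
Y(D) = 4 - 1/(-1/3 - D/5)
q(10)/Y(-2) = sqrt(-1 + 10)/(((35 + 12*(-2))/(5 + 3*(-2)))) = sqrt(9)/(((35 - 24)/(5 - 6))) = 3/((11/(-1))) = 3/((-1*11)) = 3/(-11) = 3*(-1/11) = -3/11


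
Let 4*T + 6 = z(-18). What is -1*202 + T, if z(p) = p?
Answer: -208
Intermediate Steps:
T = -6 (T = -3/2 + (1/4)*(-18) = -3/2 - 9/2 = -6)
-1*202 + T = -1*202 - 6 = -202 - 6 = -208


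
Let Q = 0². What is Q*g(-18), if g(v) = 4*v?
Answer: 0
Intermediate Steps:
Q = 0
Q*g(-18) = 0*(4*(-18)) = 0*(-72) = 0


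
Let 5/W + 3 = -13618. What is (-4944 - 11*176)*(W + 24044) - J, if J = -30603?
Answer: -2252805991257/13621 ≈ -1.6539e+8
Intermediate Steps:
W = -5/13621 (W = 5/(-3 - 13618) = 5/(-13621) = 5*(-1/13621) = -5/13621 ≈ -0.00036708)
(-4944 - 11*176)*(W + 24044) - J = (-4944 - 11*176)*(-5/13621 + 24044) - 1*(-30603) = (-4944 - 1936)*(327503319/13621) + 30603 = -6880*327503319/13621 + 30603 = -2253222834720/13621 + 30603 = -2252805991257/13621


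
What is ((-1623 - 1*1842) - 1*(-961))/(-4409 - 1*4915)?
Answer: 626/2331 ≈ 0.26855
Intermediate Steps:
((-1623 - 1*1842) - 1*(-961))/(-4409 - 1*4915) = ((-1623 - 1842) + 961)/(-4409 - 4915) = (-3465 + 961)/(-9324) = -2504*(-1/9324) = 626/2331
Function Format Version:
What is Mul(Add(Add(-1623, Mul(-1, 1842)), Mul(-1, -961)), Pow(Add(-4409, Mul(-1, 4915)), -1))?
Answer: Rational(626, 2331) ≈ 0.26855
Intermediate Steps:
Mul(Add(Add(-1623, Mul(-1, 1842)), Mul(-1, -961)), Pow(Add(-4409, Mul(-1, 4915)), -1)) = Mul(Add(Add(-1623, -1842), 961), Pow(Add(-4409, -4915), -1)) = Mul(Add(-3465, 961), Pow(-9324, -1)) = Mul(-2504, Rational(-1, 9324)) = Rational(626, 2331)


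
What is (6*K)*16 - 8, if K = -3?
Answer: -296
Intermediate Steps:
(6*K)*16 - 8 = (6*(-3))*16 - 8 = -18*16 - 8 = -288 - 8 = -296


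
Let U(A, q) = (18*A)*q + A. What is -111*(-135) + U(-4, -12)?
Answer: 15845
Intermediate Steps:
U(A, q) = A + 18*A*q (U(A, q) = 18*A*q + A = A + 18*A*q)
-111*(-135) + U(-4, -12) = -111*(-135) - 4*(1 + 18*(-12)) = 14985 - 4*(1 - 216) = 14985 - 4*(-215) = 14985 + 860 = 15845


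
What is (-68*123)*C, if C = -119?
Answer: 995316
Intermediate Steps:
(-68*123)*C = -68*123*(-119) = -8364*(-119) = 995316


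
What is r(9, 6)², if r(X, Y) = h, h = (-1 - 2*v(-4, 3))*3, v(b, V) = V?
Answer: 441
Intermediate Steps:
h = -21 (h = (-1 - 2*3)*3 = (-1 - 6)*3 = -7*3 = -21)
r(X, Y) = -21
r(9, 6)² = (-21)² = 441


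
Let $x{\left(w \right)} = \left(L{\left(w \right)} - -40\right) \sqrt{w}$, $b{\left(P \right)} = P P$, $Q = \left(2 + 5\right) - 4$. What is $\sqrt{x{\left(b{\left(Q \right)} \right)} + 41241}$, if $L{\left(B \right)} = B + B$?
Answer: $\sqrt{41415} \approx 203.51$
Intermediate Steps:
$L{\left(B \right)} = 2 B$
$Q = 3$ ($Q = 7 - 4 = 3$)
$b{\left(P \right)} = P^{2}$
$x{\left(w \right)} = \sqrt{w} \left(40 + 2 w\right)$ ($x{\left(w \right)} = \left(2 w - -40\right) \sqrt{w} = \left(2 w + 40\right) \sqrt{w} = \left(40 + 2 w\right) \sqrt{w} = \sqrt{w} \left(40 + 2 w\right)$)
$\sqrt{x{\left(b{\left(Q \right)} \right)} + 41241} = \sqrt{2 \sqrt{3^{2}} \left(20 + 3^{2}\right) + 41241} = \sqrt{2 \sqrt{9} \left(20 + 9\right) + 41241} = \sqrt{2 \cdot 3 \cdot 29 + 41241} = \sqrt{174 + 41241} = \sqrt{41415}$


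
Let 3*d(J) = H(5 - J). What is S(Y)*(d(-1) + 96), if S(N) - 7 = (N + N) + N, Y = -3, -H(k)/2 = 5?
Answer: -556/3 ≈ -185.33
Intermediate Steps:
H(k) = -10 (H(k) = -2*5 = -10)
d(J) = -10/3 (d(J) = (1/3)*(-10) = -10/3)
S(N) = 7 + 3*N (S(N) = 7 + ((N + N) + N) = 7 + (2*N + N) = 7 + 3*N)
S(Y)*(d(-1) + 96) = (7 + 3*(-3))*(-10/3 + 96) = (7 - 9)*(278/3) = -2*278/3 = -556/3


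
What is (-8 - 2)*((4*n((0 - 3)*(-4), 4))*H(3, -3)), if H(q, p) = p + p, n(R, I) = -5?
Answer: -1200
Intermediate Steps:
H(q, p) = 2*p
(-8 - 2)*((4*n((0 - 3)*(-4), 4))*H(3, -3)) = (-8 - 2)*((4*(-5))*(2*(-3))) = -(-200)*(-6) = -10*120 = -1200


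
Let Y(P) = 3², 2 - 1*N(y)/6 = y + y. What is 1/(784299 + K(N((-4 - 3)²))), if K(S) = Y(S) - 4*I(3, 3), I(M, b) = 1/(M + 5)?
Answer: 2/1568615 ≈ 1.2750e-6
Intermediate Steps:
I(M, b) = 1/(5 + M)
N(y) = 12 - 12*y (N(y) = 12 - 6*(y + y) = 12 - 12*y)
Y(P) = 9
K(S) = 17/2 (K(S) = 9 - 4/(5 + 3) = 9 - 4/8 = 9 - 4*⅛ = 9 - ½ = 17/2)
1/(784299 + K(N((-4 - 3)²))) = 1/(784299 + 17/2) = 1/(1568615/2) = 2/1568615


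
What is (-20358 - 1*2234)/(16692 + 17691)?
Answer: -22592/34383 ≈ -0.65707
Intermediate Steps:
(-20358 - 1*2234)/(16692 + 17691) = (-20358 - 2234)/34383 = -22592*1/34383 = -22592/34383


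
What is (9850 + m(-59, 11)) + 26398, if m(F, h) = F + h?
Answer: 36200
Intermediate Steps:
(9850 + m(-59, 11)) + 26398 = (9850 + (-59 + 11)) + 26398 = (9850 - 48) + 26398 = 9802 + 26398 = 36200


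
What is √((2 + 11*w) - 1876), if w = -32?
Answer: I*√2226 ≈ 47.18*I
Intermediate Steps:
√((2 + 11*w) - 1876) = √((2 + 11*(-32)) - 1876) = √((2 - 352) - 1876) = √(-350 - 1876) = √(-2226) = I*√2226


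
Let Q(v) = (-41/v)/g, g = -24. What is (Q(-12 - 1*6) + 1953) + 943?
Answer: 1251031/432 ≈ 2895.9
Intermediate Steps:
Q(v) = 41/(24*v) (Q(v) = -41/v/(-24) = -41/v*(-1/24) = 41/(24*v))
(Q(-12 - 1*6) + 1953) + 943 = (41/(24*(-12 - 1*6)) + 1953) + 943 = (41/(24*(-12 - 6)) + 1953) + 943 = ((41/24)/(-18) + 1953) + 943 = ((41/24)*(-1/18) + 1953) + 943 = (-41/432 + 1953) + 943 = 843655/432 + 943 = 1251031/432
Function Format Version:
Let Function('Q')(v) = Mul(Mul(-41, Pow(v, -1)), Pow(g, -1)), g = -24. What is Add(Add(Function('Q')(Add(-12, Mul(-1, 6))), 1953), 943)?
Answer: Rational(1251031, 432) ≈ 2895.9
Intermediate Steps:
Function('Q')(v) = Mul(Rational(41, 24), Pow(v, -1)) (Function('Q')(v) = Mul(Mul(-41, Pow(v, -1)), Pow(-24, -1)) = Mul(Mul(-41, Pow(v, -1)), Rational(-1, 24)) = Mul(Rational(41, 24), Pow(v, -1)))
Add(Add(Function('Q')(Add(-12, Mul(-1, 6))), 1953), 943) = Add(Add(Mul(Rational(41, 24), Pow(Add(-12, Mul(-1, 6)), -1)), 1953), 943) = Add(Add(Mul(Rational(41, 24), Pow(Add(-12, -6), -1)), 1953), 943) = Add(Add(Mul(Rational(41, 24), Pow(-18, -1)), 1953), 943) = Add(Add(Mul(Rational(41, 24), Rational(-1, 18)), 1953), 943) = Add(Add(Rational(-41, 432), 1953), 943) = Add(Rational(843655, 432), 943) = Rational(1251031, 432)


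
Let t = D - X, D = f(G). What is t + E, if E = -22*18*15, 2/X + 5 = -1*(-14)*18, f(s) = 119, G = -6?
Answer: -1437789/247 ≈ -5821.0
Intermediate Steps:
D = 119
X = 2/247 (X = 2/(-5 - 1*(-14)*18) = 2/(-5 + 14*18) = 2/(-5 + 252) = 2/247 ≈ 0.0080972)
E = -5940 (E = -396*15 = -5940)
t = 29391/247 (t = 119 - 1*2/247 = 119 - 2/247 = 29391/247 ≈ 118.99)
t + E = 29391/247 - 5940 = -1437789/247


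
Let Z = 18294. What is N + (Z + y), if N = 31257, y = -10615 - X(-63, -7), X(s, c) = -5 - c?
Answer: 38934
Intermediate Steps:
y = -10617 (y = -10615 - (-5 - 1*(-7)) = -10615 - (-5 + 7) = -10615 - 1*2 = -10615 - 2 = -10617)
N + (Z + y) = 31257 + (18294 - 10617) = 31257 + 7677 = 38934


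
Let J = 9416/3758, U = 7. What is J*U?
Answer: 32956/1879 ≈ 17.539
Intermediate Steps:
J = 4708/1879 (J = 9416*(1/3758) = 4708/1879 ≈ 2.5056)
J*U = (4708/1879)*7 = 32956/1879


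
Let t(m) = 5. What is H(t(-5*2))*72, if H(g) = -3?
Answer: -216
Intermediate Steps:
H(t(-5*2))*72 = -3*72 = -216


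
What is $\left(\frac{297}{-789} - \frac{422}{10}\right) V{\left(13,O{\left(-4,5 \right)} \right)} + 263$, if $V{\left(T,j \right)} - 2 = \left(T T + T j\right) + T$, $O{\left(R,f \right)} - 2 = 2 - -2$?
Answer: $- \frac{14323011}{1315} \approx -10892.0$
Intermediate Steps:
$O{\left(R,f \right)} = 6$ ($O{\left(R,f \right)} = 2 + \left(2 - -2\right) = 2 + \left(2 + 2\right) = 2 + 4 = 6$)
$V{\left(T,j \right)} = 2 + T + T^{2} + T j$ ($V{\left(T,j \right)} = 2 + \left(\left(T T + T j\right) + T\right) = 2 + \left(\left(T^{2} + T j\right) + T\right) = 2 + \left(T + T^{2} + T j\right) = 2 + T + T^{2} + T j$)
$\left(\frac{297}{-789} - \frac{422}{10}\right) V{\left(13,O{\left(-4,5 \right)} \right)} + 263 = \left(\frac{297}{-789} - \frac{422}{10}\right) \left(2 + 13 + 13^{2} + 13 \cdot 6\right) + 263 = \left(297 \left(- \frac{1}{789}\right) - \frac{211}{5}\right) \left(2 + 13 + 169 + 78\right) + 263 = \left(- \frac{99}{263} - \frac{211}{5}\right) 262 + 263 = \left(- \frac{55988}{1315}\right) 262 + 263 = - \frac{14668856}{1315} + 263 = - \frac{14323011}{1315}$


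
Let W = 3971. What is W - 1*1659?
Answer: 2312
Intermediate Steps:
W - 1*1659 = 3971 - 1*1659 = 3971 - 1659 = 2312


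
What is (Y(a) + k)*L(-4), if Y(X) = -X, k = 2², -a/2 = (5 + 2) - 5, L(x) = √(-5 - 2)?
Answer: 8*I*√7 ≈ 21.166*I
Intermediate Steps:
L(x) = I*√7 (L(x) = √(-7) = I*√7)
a = -4 (a = -2*((5 + 2) - 5) = -2*(7 - 5) = -2*2 = -4)
k = 4
(Y(a) + k)*L(-4) = (-1*(-4) + 4)*(I*√7) = (4 + 4)*(I*√7) = 8*(I*√7) = 8*I*√7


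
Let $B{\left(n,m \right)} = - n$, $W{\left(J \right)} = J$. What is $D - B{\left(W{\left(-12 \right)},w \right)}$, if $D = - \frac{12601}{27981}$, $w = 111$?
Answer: $- \frac{348373}{27981} \approx -12.45$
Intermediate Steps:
$D = - \frac{12601}{27981}$ ($D = \left(-12601\right) \frac{1}{27981} = - \frac{12601}{27981} \approx -0.45034$)
$D - B{\left(W{\left(-12 \right)},w \right)} = - \frac{12601}{27981} - \left(-1\right) \left(-12\right) = - \frac{12601}{27981} - 12 = - \frac{348373}{27981}$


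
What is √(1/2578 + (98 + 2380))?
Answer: √16468998730/2578 ≈ 49.780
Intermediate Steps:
√(1/2578 + (98 + 2380)) = √(1/2578 + 2478) = √(6388285/2578) = √16468998730/2578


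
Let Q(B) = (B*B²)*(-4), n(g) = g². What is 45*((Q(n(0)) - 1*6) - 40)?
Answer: -2070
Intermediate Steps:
Q(B) = -4*B³ (Q(B) = B³*(-4) = -4*B³)
45*((Q(n(0)) - 1*6) - 40) = 45*((-4*(0²)³ - 1*6) - 40) = 45*((-4*0³ - 6) - 40) = 45*((-4*0 - 6) - 40) = 45*((0 - 6) - 40) = 45*(-6 - 40) = 45*(-46) = -2070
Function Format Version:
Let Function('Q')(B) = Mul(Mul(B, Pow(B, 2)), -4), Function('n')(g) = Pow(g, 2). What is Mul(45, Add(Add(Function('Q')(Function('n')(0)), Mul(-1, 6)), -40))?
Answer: -2070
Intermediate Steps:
Function('Q')(B) = Mul(-4, Pow(B, 3)) (Function('Q')(B) = Mul(Pow(B, 3), -4) = Mul(-4, Pow(B, 3)))
Mul(45, Add(Add(Function('Q')(Function('n')(0)), Mul(-1, 6)), -40)) = Mul(45, Add(Add(Mul(-4, Pow(Pow(0, 2), 3)), Mul(-1, 6)), -40)) = Mul(45, Add(Add(Mul(-4, Pow(0, 3)), -6), -40)) = Mul(45, Add(Add(Mul(-4, 0), -6), -40)) = Mul(45, Add(Add(0, -6), -40)) = Mul(45, Add(-6, -40)) = Mul(45, -46) = -2070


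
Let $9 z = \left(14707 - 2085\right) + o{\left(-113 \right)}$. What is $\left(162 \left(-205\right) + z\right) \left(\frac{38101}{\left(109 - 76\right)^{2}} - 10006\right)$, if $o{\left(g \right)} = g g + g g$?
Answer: $\frac{314568804010}{1089} \approx 2.8886 \cdot 10^{8}$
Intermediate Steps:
$o{\left(g \right)} = 2 g^{2}$ ($o{\left(g \right)} = g^{2} + g^{2} = 2 g^{2}$)
$z = 4240$ ($z = \frac{\left(14707 - 2085\right) + 2 \left(-113\right)^{2}}{9} = \frac{12622 + 2 \cdot 12769}{9} = \frac{12622 + 25538}{9} = \frac{1}{9} \cdot 38160 = 4240$)
$\left(162 \left(-205\right) + z\right) \left(\frac{38101}{\left(109 - 76\right)^{2}} - 10006\right) = \left(162 \left(-205\right) + 4240\right) \left(\frac{38101}{\left(109 - 76\right)^{2}} - 10006\right) = \left(-33210 + 4240\right) \left(\frac{38101}{33^{2}} - 10006\right) = - 28970 \left(\frac{38101}{1089} - 10006\right) = \left(-28970\right) \left(- \frac{10858433}{1089}\right) = \frac{314568804010}{1089}$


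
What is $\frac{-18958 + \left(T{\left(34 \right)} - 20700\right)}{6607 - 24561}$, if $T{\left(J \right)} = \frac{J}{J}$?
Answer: $\frac{39657}{17954} \approx 2.2088$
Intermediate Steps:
$T{\left(J \right)} = 1$
$\frac{-18958 + \left(T{\left(34 \right)} - 20700\right)}{6607 - 24561} = \frac{-18958 + \left(1 - 20700\right)}{6607 - 24561} = \frac{-18958 + \left(1 - 20700\right)}{-17954} = \left(-18958 - 20699\right) \left(- \frac{1}{17954}\right) = \left(-39657\right) \left(- \frac{1}{17954}\right) = \frac{39657}{17954}$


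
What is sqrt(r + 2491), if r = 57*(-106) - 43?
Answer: I*sqrt(3594) ≈ 59.95*I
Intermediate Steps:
r = -6085 (r = -6042 - 43 = -6085)
sqrt(r + 2491) = sqrt(-6085 + 2491) = sqrt(-3594) = I*sqrt(3594)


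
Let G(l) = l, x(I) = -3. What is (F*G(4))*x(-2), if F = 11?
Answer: -132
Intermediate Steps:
(F*G(4))*x(-2) = (11*4)*(-3) = 44*(-3) = -132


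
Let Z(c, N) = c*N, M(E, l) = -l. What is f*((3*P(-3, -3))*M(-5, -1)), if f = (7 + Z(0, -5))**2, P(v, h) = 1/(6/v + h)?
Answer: -147/5 ≈ -29.400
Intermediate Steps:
P(v, h) = 1/(h + 6/v)
Z(c, N) = N*c
f = 49 (f = (7 - 5*0)**2 = (7 + 0)**2 = 7**2 = 49)
f*((3*P(-3, -3))*M(-5, -1)) = 49*((3*(-3/(6 - 3*(-3))))*(-1*(-1))) = 49*((3*(-3/(6 + 9)))*1) = 49*((3*(-3/15))*1) = 49*((3*(-3*1/15))*1) = 49*((3*(-1/5))*1) = 49*(-3/5*1) = 49*(-3/5) = -147/5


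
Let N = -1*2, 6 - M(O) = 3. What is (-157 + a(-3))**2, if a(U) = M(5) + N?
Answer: 24336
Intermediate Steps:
M(O) = 3 (M(O) = 6 - 1*3 = 6 - 3 = 3)
N = -2
a(U) = 1 (a(U) = 3 - 2 = 1)
(-157 + a(-3))**2 = (-157 + 1)**2 = (-156)**2 = 24336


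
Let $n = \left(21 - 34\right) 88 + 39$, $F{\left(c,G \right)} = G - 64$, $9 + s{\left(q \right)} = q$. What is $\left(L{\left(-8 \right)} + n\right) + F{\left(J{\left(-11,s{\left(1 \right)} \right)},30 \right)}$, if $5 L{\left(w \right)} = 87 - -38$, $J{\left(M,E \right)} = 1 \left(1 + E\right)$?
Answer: $-1114$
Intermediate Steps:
$s{\left(q \right)} = -9 + q$
$J{\left(M,E \right)} = 1 + E$
$L{\left(w \right)} = 25$ ($L{\left(w \right)} = \frac{87 - -38}{5} = \frac{87 + 38}{5} = \frac{1}{5} \cdot 125 = 25$)
$F{\left(c,G \right)} = -64 + G$
$n = -1105$ ($n = \left(21 - 34\right) 88 + 39 = \left(-13\right) 88 + 39 = -1144 + 39 = -1105$)
$\left(L{\left(-8 \right)} + n\right) + F{\left(J{\left(-11,s{\left(1 \right)} \right)},30 \right)} = \left(25 - 1105\right) + \left(-64 + 30\right) = -1080 - 34 = -1114$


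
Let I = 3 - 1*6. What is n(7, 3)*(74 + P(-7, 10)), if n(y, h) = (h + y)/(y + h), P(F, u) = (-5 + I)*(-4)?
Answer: 106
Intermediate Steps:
I = -3 (I = 3 - 6 = -3)
P(F, u) = 32 (P(F, u) = (-5 - 3)*(-4) = -8*(-4) = 32)
n(y, h) = 1 (n(y, h) = (h + y)/(h + y) = 1)
n(7, 3)*(74 + P(-7, 10)) = 1*(74 + 32) = 1*106 = 106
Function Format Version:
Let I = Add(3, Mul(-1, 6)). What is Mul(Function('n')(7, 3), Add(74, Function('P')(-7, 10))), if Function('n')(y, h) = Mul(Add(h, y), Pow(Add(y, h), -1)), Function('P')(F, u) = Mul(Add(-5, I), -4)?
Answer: 106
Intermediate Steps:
I = -3 (I = Add(3, -6) = -3)
Function('P')(F, u) = 32 (Function('P')(F, u) = Mul(Add(-5, -3), -4) = Mul(-8, -4) = 32)
Function('n')(y, h) = 1 (Function('n')(y, h) = Mul(Add(h, y), Pow(Add(h, y), -1)) = 1)
Mul(Function('n')(7, 3), Add(74, Function('P')(-7, 10))) = Mul(1, Add(74, 32)) = Mul(1, 106) = 106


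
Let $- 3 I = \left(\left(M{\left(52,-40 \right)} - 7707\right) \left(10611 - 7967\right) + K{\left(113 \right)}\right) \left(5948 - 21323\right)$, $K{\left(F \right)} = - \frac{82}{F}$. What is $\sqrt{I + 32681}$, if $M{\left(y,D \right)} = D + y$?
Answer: $\frac{i \sqrt{1331437274162061}}{113} \approx 3.2291 \cdot 10^{5} i$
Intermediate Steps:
$I = - \frac{11782634437750}{113}$ ($I = - \frac{\left(\left(\left(-40 + 52\right) - 7707\right) \left(10611 - 7967\right) - \frac{82}{113}\right) \left(5948 - 21323\right)}{3} = - \frac{\left(\left(12 - 7707\right) 2644 - \frac{82}{113}\right) \left(-15375\right)}{3} = - \frac{\left(\left(-7695\right) 2644 - \frac{82}{113}\right) \left(-15375\right)}{3} = - \frac{\left(-20345580 - \frac{82}{113}\right) \left(-15375\right)}{3} = - \frac{\left(- \frac{2299050622}{113}\right) \left(-15375\right)}{3} = \left(- \frac{1}{3}\right) \frac{35347903313250}{113} = - \frac{11782634437750}{113} \approx -1.0427 \cdot 10^{11}$)
$\sqrt{I + 32681} = \sqrt{- \frac{11782634437750}{113} + 32681} = \sqrt{- \frac{11782630744797}{113}} = \frac{i \sqrt{1331437274162061}}{113}$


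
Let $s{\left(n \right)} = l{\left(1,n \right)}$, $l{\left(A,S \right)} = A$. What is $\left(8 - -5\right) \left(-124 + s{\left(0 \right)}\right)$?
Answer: $-1599$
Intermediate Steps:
$s{\left(n \right)} = 1$
$\left(8 - -5\right) \left(-124 + s{\left(0 \right)}\right) = \left(8 - -5\right) \left(-124 + 1\right) = \left(8 + 5\right) \left(-123\right) = 13 \left(-123\right) = -1599$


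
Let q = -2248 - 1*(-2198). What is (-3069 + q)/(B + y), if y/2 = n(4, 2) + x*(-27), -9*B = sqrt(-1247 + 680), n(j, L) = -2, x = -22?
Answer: -3692896/1401863 - 3119*I*sqrt(7)/1401863 ≈ -2.6343 - 0.0058865*I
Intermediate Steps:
B = -I*sqrt(7) (B = -sqrt(-1247 + 680)/9 = -I*sqrt(7) ≈ -2.6458*I)
y = 1184 (y = 2*(-2 - 22*(-27)) = 2*(-2 + 594) = 2*592 = 1184)
q = -50 (q = -2248 + 2198 = -50)
(-3069 + q)/(B + y) = (-3069 - 50)/(-I*sqrt(7) + 1184) = -3119/(1184 - I*sqrt(7))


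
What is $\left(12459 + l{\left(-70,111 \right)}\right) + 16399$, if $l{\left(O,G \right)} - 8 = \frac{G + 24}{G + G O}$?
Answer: $\frac{24564951}{851} \approx 28866.0$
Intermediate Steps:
$l{\left(O,G \right)} = 8 + \frac{24 + G}{G + G O}$ ($l{\left(O,G \right)} = 8 + \frac{G + 24}{G + G O} = 8 + \frac{24 + G}{G + G O}$)
$\left(12459 + l{\left(-70,111 \right)}\right) + 16399 = \left(12459 + \frac{24 + 9 \cdot 111 + 8 \cdot 111 \left(-70\right)}{111 \left(1 - 70\right)}\right) + 16399 = \left(12459 + \frac{24 + 999 - 62160}{111 \left(-69\right)}\right) + 16399 = \left(12459 + \frac{1}{111} \left(- \frac{1}{69}\right) \left(-61137\right)\right) + 16399 = \left(12459 + \frac{6793}{851}\right) + 16399 = \frac{10609402}{851} + 16399 = \frac{24564951}{851}$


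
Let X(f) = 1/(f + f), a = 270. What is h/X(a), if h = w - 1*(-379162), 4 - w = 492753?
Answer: -61336980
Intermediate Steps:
w = -492749 (w = 4 - 1*492753 = 4 - 492753 = -492749)
X(f) = 1/(2*f)
h = -113587 (h = -492749 - 1*(-379162) = -492749 + 379162 = -113587)
h/X(a) = -113587/((1/2)/270) = -113587/((1/2)*(1/270)) = -113587/1/540 = -113587*540 = -61336980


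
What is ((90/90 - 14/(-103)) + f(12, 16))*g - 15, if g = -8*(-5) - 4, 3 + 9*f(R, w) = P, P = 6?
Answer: 3903/103 ≈ 37.893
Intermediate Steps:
f(R, w) = ⅓ (f(R, w) = -⅓ + (⅑)*6 = -⅓ + ⅔ = ⅓)
g = 36 (g = 40 - 4 = 36)
((90/90 - 14/(-103)) + f(12, 16))*g - 15 = ((90/90 - 14/(-103)) + ⅓)*36 - 15 = ((90*(1/90) - 14*(-1/103)) + ⅓)*36 - 15 = ((1 + 14/103) + ⅓)*36 - 15 = (117/103 + ⅓)*36 - 15 = (454/309)*36 - 15 = 5448/103 - 15 = 3903/103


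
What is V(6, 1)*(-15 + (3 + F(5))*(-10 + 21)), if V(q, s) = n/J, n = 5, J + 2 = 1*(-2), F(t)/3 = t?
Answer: -915/4 ≈ -228.75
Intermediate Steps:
F(t) = 3*t
J = -4 (J = -2 + 1*(-2) = -2 - 2 = -4)
V(q, s) = -5/4 (V(q, s) = 5/(-4) = 5*(-¼) = -5/4)
V(6, 1)*(-15 + (3 + F(5))*(-10 + 21)) = -5*(-15 + (3 + 3*5)*(-10 + 21))/4 = -5*(-15 + (3 + 15)*11)/4 = -5*(-15 + 18*11)/4 = -5*(-15 + 198)/4 = -5/4*183 = -915/4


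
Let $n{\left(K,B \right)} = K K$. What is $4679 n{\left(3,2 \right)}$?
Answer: $42111$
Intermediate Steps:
$n{\left(K,B \right)} = K^{2}$
$4679 n{\left(3,2 \right)} = 4679 \cdot 3^{2} = 4679 \cdot 9 = 42111$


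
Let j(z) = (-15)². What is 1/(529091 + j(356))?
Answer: 1/529316 ≈ 1.8892e-6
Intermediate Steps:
j(z) = 225
1/(529091 + j(356)) = 1/(529091 + 225) = 1/529316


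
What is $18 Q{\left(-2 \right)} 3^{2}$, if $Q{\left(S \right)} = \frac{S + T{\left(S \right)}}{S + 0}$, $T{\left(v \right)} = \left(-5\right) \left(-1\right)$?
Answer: $-243$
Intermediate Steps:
$T{\left(v \right)} = 5$
$Q{\left(S \right)} = \frac{5 + S}{S}$ ($Q{\left(S \right)} = \frac{S + 5}{S + 0} = \frac{5 + S}{S}$)
$18 Q{\left(-2 \right)} 3^{2} = 18 \frac{5 - 2}{-2} \cdot 3^{2} = 18 \left(\left(- \frac{1}{2}\right) 3\right) 9 = 18 \left(- \frac{3}{2}\right) 9 = \left(-27\right) 9 = -243$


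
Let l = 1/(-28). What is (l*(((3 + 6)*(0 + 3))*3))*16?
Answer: -324/7 ≈ -46.286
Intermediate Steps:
l = -1/28 ≈ -0.035714
(l*(((3 + 6)*(0 + 3))*3))*16 = -(3 + 6)*(0 + 3)*3/28*16 = -9*3*3/28*16 = -27*3/28*16 = -1/28*81*16 = -81/28*16 = -324/7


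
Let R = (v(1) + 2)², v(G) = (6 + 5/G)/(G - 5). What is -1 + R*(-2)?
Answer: -17/8 ≈ -2.1250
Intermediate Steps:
v(G) = (6 + 5/G)/(-5 + G)
R = 9/16 (R = ((5 + 6*1)/(1*(-5 + 1)) + 2)² = (1*(5 + 6)/(-4) + 2)² = (1*(-¼)*11 + 2)² = (-11/4 + 2)² = (-¾)² = 9/16 ≈ 0.56250)
-1 + R*(-2) = -1 + (9/16)*(-2) = -1 - 9/8 = -17/8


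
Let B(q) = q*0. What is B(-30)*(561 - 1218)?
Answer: 0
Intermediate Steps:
B(q) = 0
B(-30)*(561 - 1218) = 0*(561 - 1218) = 0*(-657) = 0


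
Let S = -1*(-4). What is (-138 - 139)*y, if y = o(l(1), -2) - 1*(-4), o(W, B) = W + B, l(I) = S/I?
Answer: -1662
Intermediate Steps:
S = 4
l(I) = 4/I
o(W, B) = B + W
y = 6 (y = (-2 + 4/1) - 1*(-4) = (-2 + 4*1) + 4 = (-2 + 4) + 4 = 2 + 4 = 6)
(-138 - 139)*y = (-138 - 139)*6 = -277*6 = -1662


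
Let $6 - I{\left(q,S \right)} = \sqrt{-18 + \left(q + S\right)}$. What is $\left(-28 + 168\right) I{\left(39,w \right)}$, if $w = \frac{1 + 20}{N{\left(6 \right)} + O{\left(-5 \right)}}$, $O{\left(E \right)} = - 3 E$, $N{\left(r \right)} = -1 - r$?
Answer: $840 - 105 \sqrt{42} \approx 159.52$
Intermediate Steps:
$w = \frac{21}{8}$ ($w = \frac{1 + 20}{\left(-1 - 6\right) - -15} = \frac{21}{\left(-1 - 6\right) + 15} = \frac{21}{-7 + 15} = \frac{21}{8} \approx 2.625$)
$I{\left(q,S \right)} = 6 - \sqrt{-18 + S + q}$ ($I{\left(q,S \right)} = 6 - \sqrt{-18 + \left(q + S\right)} = 6 - \sqrt{-18 + \left(S + q\right)} = 6 - \sqrt{-18 + S + q}$)
$\left(-28 + 168\right) I{\left(39,w \right)} = \left(-28 + 168\right) \left(6 - \sqrt{-18 + \frac{21}{8} + 39}\right) = 140 \left(6 - \sqrt{\frac{189}{8}}\right) = 140 \left(6 - \frac{3 \sqrt{42}}{4}\right) = 840 - 105 \sqrt{42}$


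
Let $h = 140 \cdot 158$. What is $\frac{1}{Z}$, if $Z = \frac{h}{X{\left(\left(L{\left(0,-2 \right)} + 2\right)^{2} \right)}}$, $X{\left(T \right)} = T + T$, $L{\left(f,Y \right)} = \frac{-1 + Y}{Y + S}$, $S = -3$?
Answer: $\frac{169}{276500} \approx 0.00061121$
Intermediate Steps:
$L{\left(f,Y \right)} = \frac{-1 + Y}{-3 + Y}$ ($L{\left(f,Y \right)} = \frac{-1 + Y}{Y - 3} = \frac{-1 + Y}{-3 + Y}$)
$h = 22120$
$X{\left(T \right)} = 2 T$
$Z = \frac{276500}{169}$ ($Z = \frac{22120}{2 \left(\frac{-1 - 2}{-3 - 2} + 2\right)^{2}} = \frac{22120}{2 \left(\frac{1}{-5} \left(-3\right) + 2\right)^{2}} = \frac{22120}{2 \left(\left(- \frac{1}{5}\right) \left(-3\right) + 2\right)^{2}} = \frac{22120}{2 \left(\frac{3}{5} + 2\right)^{2}} = \frac{22120}{2 \left(\frac{13}{5}\right)^{2}} = \frac{22120}{2 \cdot \frac{169}{25}} = \frac{22120}{\frac{338}{25}} = 22120 \cdot \frac{25}{338} = \frac{276500}{169} \approx 1636.1$)
$\frac{1}{Z} = \frac{1}{\frac{276500}{169}} = \frac{169}{276500}$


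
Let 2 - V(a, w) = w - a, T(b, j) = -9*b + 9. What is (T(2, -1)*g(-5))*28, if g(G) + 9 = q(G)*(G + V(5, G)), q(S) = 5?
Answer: -6552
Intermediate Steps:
T(b, j) = 9 - 9*b
V(a, w) = 2 + a - w (V(a, w) = 2 - (w - a) = 2 + (a - w) = 2 + a - w)
g(G) = 26 (g(G) = -9 + 5*(G + (2 + 5 - G)) = -9 + 5*(G + (7 - G)) = -9 + 5*7 = -9 + 35 = 26)
(T(2, -1)*g(-5))*28 = ((9 - 9*2)*26)*28 = ((9 - 18)*26)*28 = -9*26*28 = -234*28 = -6552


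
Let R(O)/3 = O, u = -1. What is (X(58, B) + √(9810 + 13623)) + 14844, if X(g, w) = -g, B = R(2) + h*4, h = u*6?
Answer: 14786 + √23433 ≈ 14939.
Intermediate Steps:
h = -6 (h = -1*6 = -6)
R(O) = 3*O
B = -18 (B = 3*2 - 6*4 = 6 - 24 = -18)
(X(58, B) + √(9810 + 13623)) + 14844 = (-1*58 + √(9810 + 13623)) + 14844 = (-58 + √23433) + 14844 = 14786 + √23433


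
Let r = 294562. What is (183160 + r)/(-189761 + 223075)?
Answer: 238861/16657 ≈ 14.340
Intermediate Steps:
(183160 + r)/(-189761 + 223075) = (183160 + 294562)/(-189761 + 223075) = 477722/33314 = 477722*(1/33314) = 238861/16657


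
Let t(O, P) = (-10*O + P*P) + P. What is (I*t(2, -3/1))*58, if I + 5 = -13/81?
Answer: 339416/81 ≈ 4190.3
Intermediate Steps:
I = -418/81 (I = -5 - 13/81 = -418/81 ≈ -5.1605)
t(O, P) = P + P² - 10*O (t(O, P) = (-10*O + P²) + P = (P² - 10*O) + P = P + P² - 10*O)
(I*t(2, -3/1))*58 = -418*(-3/1 + (-3/1)² - 10*2)/81*58 = -418*(-3*1 + (-3*1)² - 20)/81*58 = -418*(-3 + (-3)² - 20)/81*58 = -418*(-3 + 9 - 20)/81*58 = -418/81*(-14)*58 = (5852/81)*58 = 339416/81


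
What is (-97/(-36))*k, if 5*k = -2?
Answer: -97/90 ≈ -1.0778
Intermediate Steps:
k = -2/5 (k = (1/5)*(-2) = -2/5 ≈ -0.40000)
(-97/(-36))*k = -97/(-36)*(-2/5) = -97*(-1/36)*(-2/5) = (97/36)*(-2/5) = -97/90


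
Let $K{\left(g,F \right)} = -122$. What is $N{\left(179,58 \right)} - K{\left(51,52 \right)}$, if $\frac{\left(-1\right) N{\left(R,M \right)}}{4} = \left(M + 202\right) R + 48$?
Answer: $-186230$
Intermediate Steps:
$N{\left(R,M \right)} = -192 - 4 R \left(202 + M\right)$ ($N{\left(R,M \right)} = - 4 \left(\left(M + 202\right) R + 48\right) = - 4 \left(\left(202 + M\right) R + 48\right) = - 4 \left(R \left(202 + M\right) + 48\right) = - 4 \left(48 + R \left(202 + M\right)\right) = -192 - 4 R \left(202 + M\right)$)
$N{\left(179,58 \right)} - K{\left(51,52 \right)} = \left(-192 - 144632 - 232 \cdot 179\right) - -122 = \left(-192 - 144632 - 41528\right) + 122 = -186352 + 122 = -186230$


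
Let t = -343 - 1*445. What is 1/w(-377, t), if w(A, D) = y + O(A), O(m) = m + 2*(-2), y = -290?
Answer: -1/671 ≈ -0.0014903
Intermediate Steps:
O(m) = -4 + m (O(m) = m - 4 = -4 + m)
t = -788 (t = -343 - 445 = -788)
w(A, D) = -294 + A (w(A, D) = -290 + (-4 + A) = -294 + A)
1/w(-377, t) = 1/(-294 - 377) = 1/(-671) = -1/671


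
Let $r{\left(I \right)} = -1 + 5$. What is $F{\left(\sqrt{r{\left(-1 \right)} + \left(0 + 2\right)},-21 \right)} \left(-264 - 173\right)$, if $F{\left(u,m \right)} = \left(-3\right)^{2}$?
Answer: $-3933$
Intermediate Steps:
$r{\left(I \right)} = 4$
$F{\left(u,m \right)} = 9$
$F{\left(\sqrt{r{\left(-1 \right)} + \left(0 + 2\right)},-21 \right)} \left(-264 - 173\right) = 9 \left(-264 - 173\right) = 9 \left(-437\right) = -3933$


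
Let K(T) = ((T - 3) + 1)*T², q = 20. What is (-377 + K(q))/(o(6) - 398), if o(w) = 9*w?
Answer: -6823/344 ≈ -19.834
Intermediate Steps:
K(T) = T²*(-2 + T) (K(T) = ((-3 + T) + 1)*T² = (-2 + T)*T² = T²*(-2 + T))
(-377 + K(q))/(o(6) - 398) = (-377 + 20²*(-2 + 20))/(9*6 - 398) = (-377 + 400*18)/(54 - 398) = (-377 + 7200)/(-344) = 6823*(-1/344) = -6823/344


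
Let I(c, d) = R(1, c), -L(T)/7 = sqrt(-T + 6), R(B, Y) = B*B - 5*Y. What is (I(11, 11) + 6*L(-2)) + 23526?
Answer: 23472 - 84*sqrt(2) ≈ 23353.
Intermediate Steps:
R(B, Y) = B**2 - 5*Y
L(T) = -7*sqrt(6 - T) (L(T) = -7*sqrt(-T + 6) = -7*sqrt(6 - T))
I(c, d) = 1 - 5*c (I(c, d) = 1**2 - 5*c = 1 - 5*c)
(I(11, 11) + 6*L(-2)) + 23526 = ((1 - 5*11) + 6*(-7*sqrt(6 - 1*(-2)))) + 23526 = ((1 - 55) + 6*(-7*sqrt(6 + 2))) + 23526 = (-54 + 6*(-14*sqrt(2))) + 23526 = (-54 - 84*sqrt(2)) + 23526 = 23472 - 84*sqrt(2)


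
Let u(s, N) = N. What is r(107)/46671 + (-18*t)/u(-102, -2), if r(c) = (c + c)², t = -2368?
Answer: -994606556/46671 ≈ -21311.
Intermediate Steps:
r(c) = 4*c² (r(c) = (2*c)² = 4*c²)
r(107)/46671 + (-18*t)/u(-102, -2) = (4*107²)/46671 - 18*(-2368)/(-2) = (4*11449)*(1/46671) + 42624*(-½) = 45796*(1/46671) - 21312 = 45796/46671 - 21312 = -994606556/46671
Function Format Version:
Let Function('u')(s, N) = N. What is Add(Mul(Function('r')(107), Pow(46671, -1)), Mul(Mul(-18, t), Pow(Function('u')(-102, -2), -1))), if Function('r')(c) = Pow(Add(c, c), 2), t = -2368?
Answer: Rational(-994606556, 46671) ≈ -21311.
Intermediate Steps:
Function('r')(c) = Mul(4, Pow(c, 2)) (Function('r')(c) = Pow(Mul(2, c), 2) = Mul(4, Pow(c, 2)))
Add(Mul(Function('r')(107), Pow(46671, -1)), Mul(Mul(-18, t), Pow(Function('u')(-102, -2), -1))) = Add(Mul(Mul(4, Pow(107, 2)), Pow(46671, -1)), Mul(Mul(-18, -2368), Pow(-2, -1))) = Add(Mul(Mul(4, 11449), Rational(1, 46671)), Mul(42624, Rational(-1, 2))) = Add(Mul(45796, Rational(1, 46671)), -21312) = Add(Rational(45796, 46671), -21312) = Rational(-994606556, 46671)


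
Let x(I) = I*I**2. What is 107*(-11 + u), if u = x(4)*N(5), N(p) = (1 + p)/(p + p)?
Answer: 14659/5 ≈ 2931.8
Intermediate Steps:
x(I) = I**3
N(p) = (1 + p)/(2*p) (N(p) = (1 + p)/((2*p)) = (1 + p)*(1/(2*p)) = (1 + p)/(2*p))
u = 192/5 (u = 4**3*((1/2)*(1 + 5)/5) = 64*((1/2)*(1/5)*6) = 64*(3/5) = 192/5 ≈ 38.400)
107*(-11 + u) = 107*(-11 + 192/5) = 107*(137/5) = 14659/5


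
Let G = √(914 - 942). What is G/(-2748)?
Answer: -I*√7/1374 ≈ -0.0019256*I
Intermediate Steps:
G = 2*I*√7 (G = √(-28) = 2*I*√7 ≈ 5.2915*I)
G/(-2748) = (2*I*√7)/(-2748) = (2*I*√7)*(-1/2748) = -I*√7/1374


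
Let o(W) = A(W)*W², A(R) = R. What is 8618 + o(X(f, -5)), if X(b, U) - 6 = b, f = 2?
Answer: 9130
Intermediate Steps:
X(b, U) = 6 + b
o(W) = W³ (o(W) = W*W² = W³)
8618 + o(X(f, -5)) = 8618 + (6 + 2)³ = 8618 + 8³ = 8618 + 512 = 9130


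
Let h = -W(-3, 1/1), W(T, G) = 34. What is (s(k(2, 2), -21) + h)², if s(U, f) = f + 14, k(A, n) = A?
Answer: 1681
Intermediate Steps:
s(U, f) = 14 + f
h = -34 (h = -1*34 = -34)
(s(k(2, 2), -21) + h)² = ((14 - 21) - 34)² = (-7 - 34)² = (-41)² = 1681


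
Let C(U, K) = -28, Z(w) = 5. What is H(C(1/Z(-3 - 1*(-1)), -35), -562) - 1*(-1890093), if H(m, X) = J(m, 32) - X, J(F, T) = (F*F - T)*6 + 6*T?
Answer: 1895359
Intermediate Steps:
J(F, T) = 6*F² (J(F, T) = (F² - T)*6 + 6*T = (-6*T + 6*F²) + 6*T = 6*F²)
H(m, X) = -X + 6*m² (H(m, X) = 6*m² - X = -X + 6*m²)
H(C(1/Z(-3 - 1*(-1)), -35), -562) - 1*(-1890093) = (-1*(-562) + 6*(-28)²) - 1*(-1890093) = (562 + 6*784) + 1890093 = (562 + 4704) + 1890093 = 5266 + 1890093 = 1895359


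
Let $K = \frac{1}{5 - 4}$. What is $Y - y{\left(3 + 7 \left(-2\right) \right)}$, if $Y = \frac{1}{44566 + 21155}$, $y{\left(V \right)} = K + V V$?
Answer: $- \frac{8017961}{65721} \approx -122.0$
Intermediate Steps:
$K = 1$ ($K = 1^{-1} = 1$)
$y{\left(V \right)} = 1 + V^{2}$ ($y{\left(V \right)} = 1 + V V = 1 + V^{2}$)
$Y = \frac{1}{65721} \approx 1.5216 \cdot 10^{-5}$
$Y - y{\left(3 + 7 \left(-2\right) \right)} = \frac{1}{65721} - \left(1 + \left(3 + 7 \left(-2\right)\right)^{2}\right) = \frac{1}{65721} - \left(1 + \left(3 - 14\right)^{2}\right) = \frac{1}{65721} - \left(1 + \left(-11\right)^{2}\right) = \frac{1}{65721} - \left(1 + 121\right) = \frac{1}{65721} - 122 = - \frac{8017961}{65721}$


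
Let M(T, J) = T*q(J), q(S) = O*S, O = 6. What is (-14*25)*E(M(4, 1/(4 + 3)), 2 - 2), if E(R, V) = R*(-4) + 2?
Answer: 4100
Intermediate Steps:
q(S) = 6*S
M(T, J) = 6*J*T (M(T, J) = T*(6*J) = 6*J*T)
E(R, V) = 2 - 4*R (E(R, V) = -4*R + 2 = 2 - 4*R)
(-14*25)*E(M(4, 1/(4 + 3)), 2 - 2) = (-14*25)*(2 - 24*4/(4 + 3)) = -350*(2 - 24*4/7) = -350*(2 - 4*24/7) = -350*(2 - 96/7) = -350*(-82/7) = 4100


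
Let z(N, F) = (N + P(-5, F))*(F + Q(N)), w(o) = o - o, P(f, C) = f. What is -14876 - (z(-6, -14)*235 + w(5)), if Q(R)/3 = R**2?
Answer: 228114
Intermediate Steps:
w(o) = 0
Q(R) = 3*R**2
z(N, F) = (-5 + N)*(F + 3*N**2) (z(N, F) = (N - 5)*(F + 3*N**2) = (-5 + N)*(F + 3*N**2))
-14876 - (z(-6, -14)*235 + w(5)) = -14876 - ((-15*(-6)**2 - 5*(-14) + 3*(-6)**3 - 14*(-6))*235 + 0) = -14876 - ((-15*36 + 70 + 3*(-216) + 84)*235 + 0) = -14876 - ((-540 + 70 - 648 + 84)*235 + 0) = -14876 - (-1034*235 + 0) = -14876 - (-242990 + 0) = -14876 - 1*(-242990) = -14876 + 242990 = 228114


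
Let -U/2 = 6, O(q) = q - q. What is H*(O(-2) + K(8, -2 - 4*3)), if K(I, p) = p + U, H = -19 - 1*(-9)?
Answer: 260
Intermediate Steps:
O(q) = 0
U = -12 (U = -2*6 = -12)
H = -10 (H = -19 + 9 = -10)
K(I, p) = -12 + p (K(I, p) = p - 12 = -12 + p)
H*(O(-2) + K(8, -2 - 4*3)) = -10*(0 + (-12 + (-2 - 4*3))) = -10*(0 + (-12 + (-2 - 12))) = -10*(0 + (-12 - 14)) = -10*(0 - 26) = -10*(-26) = 260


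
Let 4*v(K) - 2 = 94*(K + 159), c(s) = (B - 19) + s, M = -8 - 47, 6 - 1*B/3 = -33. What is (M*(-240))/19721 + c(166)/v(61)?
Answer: 48971296/67978287 ≈ 0.72040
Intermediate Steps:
B = 117 (B = 18 - 3*(-33) = 18 + 99 = 117)
M = -55
c(s) = 98 + s (c(s) = (117 - 19) + s = 98 + s)
v(K) = 3737 + 47*K/2 (v(K) = ½ + (94*(K + 159))/4 = ½ + (94*(159 + K))/4 = ½ + (14946 + 94*K)/4 = ½ + (7473/2 + 47*K/2) = 3737 + 47*K/2)
(M*(-240))/19721 + c(166)/v(61) = -55*(-240)/19721 + (98 + 166)/(3737 + (47/2)*61) = 13200*(1/19721) + 264/(3737 + 2867/2) = 13200/19721 + 264/(10341/2) = 13200/19721 + 264*(2/10341) = 13200/19721 + 176/3447 = 48971296/67978287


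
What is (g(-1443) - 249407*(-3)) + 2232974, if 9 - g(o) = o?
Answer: 2982647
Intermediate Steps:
g(o) = 9 - o
(g(-1443) - 249407*(-3)) + 2232974 = ((9 - 1*(-1443)) - 249407*(-3)) + 2232974 = ((9 + 1443) + 748221) + 2232974 = (1452 + 748221) + 2232974 = 749673 + 2232974 = 2982647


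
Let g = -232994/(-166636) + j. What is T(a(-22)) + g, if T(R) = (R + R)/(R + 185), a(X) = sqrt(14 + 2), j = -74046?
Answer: -1165987230215/15747102 ≈ -74045.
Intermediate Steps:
a(X) = 4 (a(X) = sqrt(16) = 4)
g = -6169248131/83318 (g = -232994/(-166636) - 74046 = -232994*(-1/166636) - 74046 = 116497/83318 - 74046 = -6169248131/83318 ≈ -74045.)
T(R) = 2*R/(185 + R) (T(R) = (2*R)/(185 + R) = 2*R/(185 + R))
T(a(-22)) + g = 2*4/(185 + 4) - 6169248131/83318 = 2*4/189 - 6169248131/83318 = 2*4*(1/189) - 6169248131/83318 = 8/189 - 6169248131/83318 = -1165987230215/15747102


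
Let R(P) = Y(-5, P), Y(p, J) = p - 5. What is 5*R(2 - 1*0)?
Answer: -50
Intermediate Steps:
Y(p, J) = -5 + p
R(P) = -10 (R(P) = -5 - 5 = -10)
5*R(2 - 1*0) = 5*(-10) = -50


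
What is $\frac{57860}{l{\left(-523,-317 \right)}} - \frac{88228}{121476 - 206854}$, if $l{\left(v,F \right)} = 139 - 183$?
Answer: $- \frac{56091921}{42689} \approx -1314.0$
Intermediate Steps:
$l{\left(v,F \right)} = -44$
$\frac{57860}{l{\left(-523,-317 \right)}} - \frac{88228}{121476 - 206854} = \frac{57860}{-44} - \frac{88228}{121476 - 206854} = 57860 \left(- \frac{1}{44}\right) - \frac{88228}{-85378} = -1315 - - \frac{44114}{42689} = -1315 + \frac{44114}{42689} = - \frac{56091921}{42689}$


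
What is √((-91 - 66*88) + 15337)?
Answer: 11*√78 ≈ 97.149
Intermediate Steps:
√((-91 - 66*88) + 15337) = √((-91 - 5808) + 15337) = √(-5899 + 15337) = √9438 = 11*√78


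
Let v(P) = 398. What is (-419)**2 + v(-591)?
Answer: 175959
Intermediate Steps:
(-419)**2 + v(-591) = (-419)**2 + 398 = 175561 + 398 = 175959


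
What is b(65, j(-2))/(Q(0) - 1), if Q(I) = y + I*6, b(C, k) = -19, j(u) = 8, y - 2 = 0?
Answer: -19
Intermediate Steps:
y = 2 (y = 2 + 0 = 2)
Q(I) = 2 + 6*I (Q(I) = 2 + I*6 = 2 + 6*I)
b(65, j(-2))/(Q(0) - 1) = -19/((2 + 6*0) - 1) = -19/((2 + 0) - 1) = -19/(2 - 1) = -19/1 = 1*(-19) = -19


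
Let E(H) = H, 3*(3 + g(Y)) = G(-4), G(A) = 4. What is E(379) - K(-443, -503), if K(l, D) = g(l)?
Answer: 1142/3 ≈ 380.67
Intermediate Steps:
g(Y) = -5/3 (g(Y) = -3 + (1/3)*4 = -3 + 4/3 = -5/3)
K(l, D) = -5/3
E(379) - K(-443, -503) = 379 - 1*(-5/3) = 379 + 5/3 = 1142/3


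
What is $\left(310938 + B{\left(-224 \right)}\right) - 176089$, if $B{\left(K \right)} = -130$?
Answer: $134719$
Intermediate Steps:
$\left(310938 + B{\left(-224 \right)}\right) - 176089 = \left(310938 - 130\right) - 176089 = 310808 - 176089 = 134719$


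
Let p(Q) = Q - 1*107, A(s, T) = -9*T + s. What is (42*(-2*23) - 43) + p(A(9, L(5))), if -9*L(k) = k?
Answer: -2068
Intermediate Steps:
L(k) = -k/9
A(s, T) = s - 9*T
p(Q) = -107 + Q (p(Q) = Q - 107 = -107 + Q)
(42*(-2*23) - 43) + p(A(9, L(5))) = (42*(-2*23) - 43) + (-107 + (9 - (-1)*5)) = (42*(-46) - 43) + (-107 + (9 - 9*(-5/9))) = (-1932 - 43) + (-107 + (9 + 5)) = -1975 + (-107 + 14) = -1975 - 93 = -2068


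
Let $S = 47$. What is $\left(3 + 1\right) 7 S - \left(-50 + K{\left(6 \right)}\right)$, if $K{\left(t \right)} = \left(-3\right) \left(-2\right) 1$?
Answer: $1360$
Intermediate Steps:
$K{\left(t \right)} = 6$ ($K{\left(t \right)} = 6 \cdot 1 = 6$)
$\left(3 + 1\right) 7 S - \left(-50 + K{\left(6 \right)}\right) = \left(3 + 1\right) 7 \cdot 47 + \left(50 - 6\right) = 4 \cdot 7 \cdot 47 + \left(50 - 6\right) = 28 \cdot 47 + 44 = 1316 + 44 = 1360$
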